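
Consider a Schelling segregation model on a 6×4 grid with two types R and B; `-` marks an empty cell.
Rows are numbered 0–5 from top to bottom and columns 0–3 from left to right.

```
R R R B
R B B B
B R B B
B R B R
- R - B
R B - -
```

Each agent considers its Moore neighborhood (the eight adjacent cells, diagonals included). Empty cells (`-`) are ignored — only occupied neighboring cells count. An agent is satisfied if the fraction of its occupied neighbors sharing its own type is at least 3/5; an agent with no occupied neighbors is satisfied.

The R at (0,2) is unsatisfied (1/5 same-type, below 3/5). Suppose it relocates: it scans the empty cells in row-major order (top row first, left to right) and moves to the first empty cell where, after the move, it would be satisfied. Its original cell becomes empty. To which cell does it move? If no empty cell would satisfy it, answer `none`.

Vacating (0,2). Empty cells in order:
  (4,0): 3/5 same-type → satisfied — stop here.

(4,0)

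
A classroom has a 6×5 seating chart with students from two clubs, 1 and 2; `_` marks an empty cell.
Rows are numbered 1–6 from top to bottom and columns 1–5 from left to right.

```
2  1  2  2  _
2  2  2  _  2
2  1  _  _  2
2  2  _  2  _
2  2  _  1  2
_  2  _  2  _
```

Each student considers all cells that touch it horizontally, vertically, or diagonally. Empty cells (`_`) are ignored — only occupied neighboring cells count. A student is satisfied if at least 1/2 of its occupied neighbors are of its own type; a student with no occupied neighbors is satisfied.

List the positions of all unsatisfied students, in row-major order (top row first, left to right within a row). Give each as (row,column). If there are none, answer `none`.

Row 1: (1,1)2 2/3 satisfied · (1,2)1 0/5 not · (1,3)2 3/4 satisfied · (1,4)2 3/3 satisfied
Row 2: (2,1)2 3/5 satisfied · (2,2)2 5/7 satisfied · (2,3)2 3/5 satisfied · (2,5)2 2/2 satisfied
Row 3: (3,1)2 4/5 satisfied · (3,2)1 0/6 not · (3,5)2 2/2 satisfied
Row 4: (4,1)2 4/5 satisfied · (4,2)2 4/5 satisfied · (4,4)2 2/3 satisfied
Row 5: (5,1)2 4/4 satisfied · (5,2)2 4/4 satisfied · (5,4)1 0/3 not · (5,5)2 2/3 satisfied
Row 6: (6,2)2 2/2 satisfied · (6,4)2 1/2 satisfied

(1,2), (3,2), (5,4)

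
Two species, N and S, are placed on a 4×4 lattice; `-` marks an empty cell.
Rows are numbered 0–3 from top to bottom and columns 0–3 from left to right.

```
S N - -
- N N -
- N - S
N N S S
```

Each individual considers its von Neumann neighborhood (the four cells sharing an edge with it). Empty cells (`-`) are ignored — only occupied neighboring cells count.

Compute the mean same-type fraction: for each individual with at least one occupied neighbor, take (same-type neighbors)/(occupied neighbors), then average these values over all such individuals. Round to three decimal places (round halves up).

(0,0)S 0/1
(0,1)N 1/2
(1,1)N 3/3
(1,2)N 1/1
(2,1)N 2/2
(2,3)S 1/1
(3,0)N 1/1
(3,1)N 2/3
(3,2)S 1/2
(3,3)S 2/2
Sum over 10 individuals: 0/1 + 1/2 + 3/3 + 1/1 + 2/2 + 1/1 + 1/1 + 2/3 + 1/2 + 2/2 = 23/3; mean = 23/3 ÷ 10 = 23/30 = 0.766666… → 0.767.

0.767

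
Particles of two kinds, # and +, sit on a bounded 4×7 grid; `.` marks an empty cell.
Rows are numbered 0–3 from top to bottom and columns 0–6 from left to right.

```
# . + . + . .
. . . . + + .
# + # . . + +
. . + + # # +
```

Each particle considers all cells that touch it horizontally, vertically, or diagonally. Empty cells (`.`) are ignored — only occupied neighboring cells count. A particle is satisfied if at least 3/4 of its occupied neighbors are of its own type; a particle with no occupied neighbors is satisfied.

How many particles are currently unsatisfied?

Row 0: (0,0)# 0/0 ok · (0,2)+ 0/0 ok · (0,4)+ 2/2 ok
Row 1: (1,4)+ 3/3 ok · (1,5)+ 4/4 ok
Row 2: (2,0)# 0/1 unhappy · (2,1)+ 1/3 unhappy · (2,2)# 0/3 unhappy · (2,5)+ 4/6 unhappy · (2,6)+ 3/4 ok
Row 3: (3,2)+ 2/3 unhappy · (3,3)+ 1/3 unhappy · (3,4)# 1/3 unhappy · (3,5)# 1/4 unhappy · (3,6)+ 2/3 unhappy
Unsatisfied: (2,0), (2,1), (2,2), (2,5), (3,2), (3,3), (3,4), (3,5), (3,6) — 9 in total.

9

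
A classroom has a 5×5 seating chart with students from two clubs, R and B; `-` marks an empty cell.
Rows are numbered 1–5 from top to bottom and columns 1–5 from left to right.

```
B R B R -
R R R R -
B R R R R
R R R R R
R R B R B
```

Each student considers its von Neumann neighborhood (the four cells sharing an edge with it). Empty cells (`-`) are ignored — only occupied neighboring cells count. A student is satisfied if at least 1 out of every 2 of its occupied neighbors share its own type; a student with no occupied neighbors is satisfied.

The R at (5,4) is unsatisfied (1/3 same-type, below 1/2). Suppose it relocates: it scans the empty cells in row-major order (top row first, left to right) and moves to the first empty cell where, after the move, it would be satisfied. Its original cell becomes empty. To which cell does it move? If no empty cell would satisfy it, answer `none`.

Vacating (5,4). Empty cells in order:
  (1,5): 1/1 same-type → satisfied — stop here.

(1,5)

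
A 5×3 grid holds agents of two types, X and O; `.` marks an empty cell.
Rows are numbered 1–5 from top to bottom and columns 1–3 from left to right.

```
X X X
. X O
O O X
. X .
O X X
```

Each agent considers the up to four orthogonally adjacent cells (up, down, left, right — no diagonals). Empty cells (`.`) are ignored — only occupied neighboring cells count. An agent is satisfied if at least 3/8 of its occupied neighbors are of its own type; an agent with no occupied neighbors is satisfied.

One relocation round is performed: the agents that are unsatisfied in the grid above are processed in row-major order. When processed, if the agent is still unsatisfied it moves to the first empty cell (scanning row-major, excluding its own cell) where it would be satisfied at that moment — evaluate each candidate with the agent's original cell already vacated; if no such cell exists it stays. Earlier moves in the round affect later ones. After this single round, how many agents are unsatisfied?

2

Initially unsatisfied (in order): (2,2), (2,3), (3,2), (3,3), (5,1).
  (2,2) → (2,1).
  (2,3) → (4,1).
  (3,2): no empty cell satisfies it; stays.
  (3,3) → (2,2).
  (5,1): now satisfied by earlier moves; stays.
Resulting grid:
X X X
X X .
O O .
O X .
O X X
Unsatisfied now: (3,2), (4,2).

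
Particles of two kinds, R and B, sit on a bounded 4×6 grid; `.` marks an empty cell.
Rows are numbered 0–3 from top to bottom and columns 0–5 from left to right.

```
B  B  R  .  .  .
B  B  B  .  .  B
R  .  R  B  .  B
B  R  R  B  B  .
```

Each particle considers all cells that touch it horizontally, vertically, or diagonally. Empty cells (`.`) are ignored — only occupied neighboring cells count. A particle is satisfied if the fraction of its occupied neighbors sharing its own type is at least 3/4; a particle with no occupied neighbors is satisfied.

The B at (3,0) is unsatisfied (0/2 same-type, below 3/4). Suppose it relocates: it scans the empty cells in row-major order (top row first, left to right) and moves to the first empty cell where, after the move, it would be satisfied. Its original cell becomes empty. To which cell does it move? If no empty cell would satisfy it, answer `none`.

(0,4)

Vacating (3,0). Empty cells in order:
  (0,3): 1/2 same-type → still unsatisfied.
  (0,4): 1/1 same-type → satisfied — stop here.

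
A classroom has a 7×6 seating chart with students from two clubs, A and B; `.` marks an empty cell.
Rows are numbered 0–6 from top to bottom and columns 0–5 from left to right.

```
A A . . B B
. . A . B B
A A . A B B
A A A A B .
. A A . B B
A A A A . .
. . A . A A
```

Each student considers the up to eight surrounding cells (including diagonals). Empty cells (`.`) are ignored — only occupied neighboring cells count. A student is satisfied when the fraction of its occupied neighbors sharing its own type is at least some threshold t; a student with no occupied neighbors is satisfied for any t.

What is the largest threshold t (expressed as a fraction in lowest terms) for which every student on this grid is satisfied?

1/2

Row 0: (0,0)A 1/1 · (0,1)A 2/2 · (0,4)B 3/3 · (0,5)B 3/3
Row 1: (1,2)A 3/3 · (1,4)B 5/6 · (1,5)B 5/5
Row 2: (2,0)A 3/3 · (2,1)A 5/5 · (2,3)A 3/6 · (2,4)B 4/6 · (2,5)B 4/4
Row 3: (3,0)A 4/4 · (3,1)A 6/6 · (3,2)A 6/6 · (3,3)A 3/6 · (3,4)B 4/6
Row 4: (4,1)A 7/7 · (4,2)A 7/7 · (4,4)B 2/4 · (4,5)B 2/2
Row 5: (5,0)A 2/2 · (5,1)A 5/5 · (5,2)A 5/5 · (5,3)A 4/5
Row 6: (6,2)A 3/3 · (6,4)A 2/2 · (6,5)A 1/1
The smallest same-type fraction is 3/6 at (2,3), which reduces to 1/2. Any threshold above that leaves this student unsatisfied.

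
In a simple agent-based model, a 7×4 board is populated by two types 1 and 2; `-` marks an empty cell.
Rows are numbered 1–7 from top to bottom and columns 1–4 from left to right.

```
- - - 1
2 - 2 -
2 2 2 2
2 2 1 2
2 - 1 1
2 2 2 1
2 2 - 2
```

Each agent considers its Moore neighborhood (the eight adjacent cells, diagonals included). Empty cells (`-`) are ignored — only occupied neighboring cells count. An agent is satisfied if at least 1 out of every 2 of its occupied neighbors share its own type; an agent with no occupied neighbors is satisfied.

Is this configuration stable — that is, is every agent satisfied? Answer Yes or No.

No

Row 1: (1,4)1 0/1 ✗
Row 2: (2,1)2 2/2 ✓ · (2,3)2 3/4 ✓
Row 3: (3,1)2 4/4 ✓ · (3,2)2 6/7 ✓ · (3,3)2 5/6 ✓ · (3,4)2 3/4 ✓
Row 4: (4,1)2 4/4 ✓ · (4,2)2 5/7 ✓ · (4,3)1 2/7 ✗ · (4,4)2 2/5 ✗
Row 5: (5,1)2 4/4 ✓ · (5,3)1 3/7 ✗ · (5,4)1 3/5 ✓
Row 6: (6,1)2 4/4 ✓ · (6,2)2 5/6 ✓ · (6,3)2 3/6 ✓ · (6,4)1 2/4 ✓
Row 7: (7,1)2 3/3 ✓ · (7,2)2 4/4 ✓ · (7,4)2 1/2 ✓
For instance (1,4) has only 0/1 same-type neighbors, below 1/2.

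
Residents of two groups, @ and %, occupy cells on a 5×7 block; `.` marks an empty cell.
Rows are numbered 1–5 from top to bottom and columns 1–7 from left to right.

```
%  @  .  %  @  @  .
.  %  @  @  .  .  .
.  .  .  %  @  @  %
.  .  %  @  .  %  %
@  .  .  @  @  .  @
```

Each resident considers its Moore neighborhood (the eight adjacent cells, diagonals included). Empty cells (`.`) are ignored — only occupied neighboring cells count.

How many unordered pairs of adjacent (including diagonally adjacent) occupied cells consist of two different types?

Scan each occupied cell's neighbors to the right and below (and the two forward diagonals) so each pair is counted once.
Row 1: %(1,1)–@(1,2)≠ %(1,1)–%(2,2)= @(1,2)–%(2,2)≠ @(1,2)–@(2,3)= %(1,4)–@(1,5)≠ %(1,4)–@(2,4)≠ %(1,4)–@(2,3)≠ @(1,5)–@(1,6)= @(1,5)–@(2,4)=  → 5/9 unlike.
Row 2: %(2,2)–@(2,3)≠ @(2,3)–@(2,4)= @(2,3)–%(3,4)≠ @(2,4)–%(3,4)≠ @(2,4)–@(3,5)=  → 3/5 unlike.
Row 3: %(3,4)–@(3,5)≠ %(3,4)–@(4,4)≠ %(3,4)–%(4,3)= @(3,5)–@(3,6)= @(3,5)–%(4,6)≠ @(3,5)–@(4,4)= @(3,6)–%(3,7)≠ @(3,6)–%(4,6)≠ @(3,6)–%(4,7)≠ %(3,7)–%(4,7)= %(3,7)–%(4,6)=  → 6/11 unlike.
Row 4: %(4,3)–@(4,4)≠ %(4,3)–@(5,4)≠ @(4,4)–@(5,4)= @(4,4)–@(5,5)= %(4,6)–%(4,7)= %(4,6)–@(5,7)≠ %(4,6)–@(5,5)≠ %(4,7)–@(5,7)≠  → 5/8 unlike.
Row 5: @(5,4)–@(5,5)=  → 0/1 unlike.
Total adjacent occupied pairs: 34; unlike-type pairs: 19.

19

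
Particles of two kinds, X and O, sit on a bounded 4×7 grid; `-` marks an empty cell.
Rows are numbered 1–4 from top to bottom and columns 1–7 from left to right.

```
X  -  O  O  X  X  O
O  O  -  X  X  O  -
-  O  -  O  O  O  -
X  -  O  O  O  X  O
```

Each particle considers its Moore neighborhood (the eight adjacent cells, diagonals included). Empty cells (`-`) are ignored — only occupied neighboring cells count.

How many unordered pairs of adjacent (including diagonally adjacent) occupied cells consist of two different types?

20

Scan each occupied cell's neighbors to the right and below (and the two forward diagonals) so each pair is counted once.
From row 1: 9 unlike of 16 pairs (running 9/16).
From row 2: 6 unlike of 12 pairs (running 15/28).
From row 3: 3 unlike of 13 pairs (running 18/41).
From row 4: 2 unlike of 4 pairs (running 20/45).
Total adjacent occupied pairs: 45; unlike-type pairs: 20.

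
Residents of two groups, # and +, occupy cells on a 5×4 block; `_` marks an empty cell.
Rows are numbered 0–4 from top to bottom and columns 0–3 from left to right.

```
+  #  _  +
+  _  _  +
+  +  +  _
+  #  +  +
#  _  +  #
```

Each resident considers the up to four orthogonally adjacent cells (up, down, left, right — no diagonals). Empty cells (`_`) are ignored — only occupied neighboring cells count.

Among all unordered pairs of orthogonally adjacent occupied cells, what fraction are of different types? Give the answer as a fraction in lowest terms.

Scan each occupied cell's neighbors to the right and below so each pair is counted once.
From row 0: 1 unlike of 3 pairs (running 1/3).
From row 1: 0 unlike of 1 pairs (running 1/4).
From row 2: 1 unlike of 5 pairs (running 2/9).
From row 3: 4 unlike of 6 pairs (running 6/15).
From row 4: 1 unlike of 1 pairs (running 7/16).
Total adjacent occupied pairs: 16; unlike-type pairs: 7.
7/16 is already in lowest terms.

7/16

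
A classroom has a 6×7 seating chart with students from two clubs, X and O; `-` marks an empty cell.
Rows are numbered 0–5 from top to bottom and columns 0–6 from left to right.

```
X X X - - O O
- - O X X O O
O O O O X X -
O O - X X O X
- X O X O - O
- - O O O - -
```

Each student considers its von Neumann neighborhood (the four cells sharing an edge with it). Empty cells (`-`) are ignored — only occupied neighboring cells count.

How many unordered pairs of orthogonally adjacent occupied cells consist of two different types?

17

Scan each occupied cell's neighbors to the right and below so each pair is counted once.
Row 0: X(0,0)–X(0,1)= X(0,1)–X(0,2)= X(0,2)–O(1,2)≠ O(0,5)–O(0,6)= O(0,5)–O(1,5)= O(0,6)–O(1,6)=  → 1/6 unlike.
Row 1: O(1,2)–X(1,3)≠ O(1,2)–O(2,2)= X(1,3)–X(1,4)= X(1,3)–O(2,3)≠ X(1,4)–O(1,5)≠ X(1,4)–X(2,4)= O(1,5)–O(1,6)= O(1,5)–X(2,5)≠  → 4/8 unlike.
Row 2: O(2,0)–O(2,1)= O(2,0)–O(3,0)= O(2,1)–O(2,2)= O(2,1)–O(3,1)= O(2,2)–O(2,3)= O(2,3)–X(2,4)≠ O(2,3)–X(3,3)≠ X(2,4)–X(2,5)= X(2,4)–X(3,4)= X(2,5)–O(3,5)≠  → 3/10 unlike.
Row 3: O(3,0)–O(3,1)= O(3,1)–X(4,1)≠ X(3,3)–X(3,4)= X(3,3)–X(4,3)= X(3,4)–O(3,5)≠ X(3,4)–O(4,4)≠ O(3,5)–X(3,6)≠ X(3,6)–O(4,6)≠  → 5/8 unlike.
Row 4: X(4,1)–O(4,2)≠ O(4,2)–X(4,3)≠ O(4,2)–O(5,2)= X(4,3)–O(4,4)≠ X(4,3)–O(5,3)≠ O(4,4)–O(5,4)=  → 4/6 unlike.
Row 5: O(5,2)–O(5,3)= O(5,3)–O(5,4)=  → 0/2 unlike.
Total adjacent occupied pairs: 40; unlike-type pairs: 17.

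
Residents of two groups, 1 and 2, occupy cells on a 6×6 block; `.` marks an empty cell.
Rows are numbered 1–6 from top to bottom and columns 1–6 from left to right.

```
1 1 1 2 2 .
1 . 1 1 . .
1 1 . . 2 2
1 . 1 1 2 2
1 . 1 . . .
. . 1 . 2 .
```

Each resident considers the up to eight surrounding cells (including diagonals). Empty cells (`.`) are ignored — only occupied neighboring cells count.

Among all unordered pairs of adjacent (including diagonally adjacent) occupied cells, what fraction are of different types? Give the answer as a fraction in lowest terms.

7/34

Scan each occupied cell's neighbors to the right and below (and the two forward diagonals) so each pair is counted once.
Row 1: 1(1,1)–1(1,2)= 1(1,1)–1(2,1)= 1(1,2)–1(1,3)= 1(1,2)–1(2,3)= 1(1,2)–1(2,1)= 1(1,3)–2(1,4)≠ 1(1,3)–1(2,3)= 1(1,3)–1(2,4)= 2(1,4)–2(1,5)= 2(1,4)–1(2,4)≠ 2(1,4)–1(2,3)≠ 2(1,5)–1(2,4)≠  → 4/12 unlike.
Row 2: 1(2,1)–1(3,1)= 1(2,1)–1(3,2)= 1(2,3)–1(2,4)= 1(2,3)–1(3,2)= 1(2,4)–2(3,5)≠  → 1/5 unlike.
Row 3: 1(3,1)–1(3,2)= 1(3,1)–1(4,1)= 1(3,2)–1(4,3)= 1(3,2)–1(4,1)= 2(3,5)–2(3,6)= 2(3,5)–2(4,5)= 2(3,5)–2(4,6)= 2(3,5)–1(4,4)≠ 2(3,6)–2(4,6)= 2(3,6)–2(4,5)=  → 1/10 unlike.
Row 4: 1(4,1)–1(5,1)= 1(4,3)–1(4,4)= 1(4,3)–1(5,3)= 1(4,4)–2(4,5)≠ 1(4,4)–1(5,3)= 2(4,5)–2(4,6)=  → 1/6 unlike.
Row 5: 1(5,3)–1(6,3)=  → 0/1 unlike.
Total adjacent occupied pairs: 34; unlike-type pairs: 7.
7/34 is already in lowest terms.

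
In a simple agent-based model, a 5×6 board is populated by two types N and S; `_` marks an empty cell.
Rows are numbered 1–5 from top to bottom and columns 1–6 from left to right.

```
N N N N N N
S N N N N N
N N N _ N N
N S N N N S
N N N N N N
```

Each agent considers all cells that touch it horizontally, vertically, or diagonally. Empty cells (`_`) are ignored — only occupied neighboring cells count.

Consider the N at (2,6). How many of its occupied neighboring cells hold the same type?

5

Occupied neighbors of (2,6): (1,5)=N, (1,6)=N, (2,5)=N, (3,5)=N, (3,6)=N.
Same type (N): 5 of 5.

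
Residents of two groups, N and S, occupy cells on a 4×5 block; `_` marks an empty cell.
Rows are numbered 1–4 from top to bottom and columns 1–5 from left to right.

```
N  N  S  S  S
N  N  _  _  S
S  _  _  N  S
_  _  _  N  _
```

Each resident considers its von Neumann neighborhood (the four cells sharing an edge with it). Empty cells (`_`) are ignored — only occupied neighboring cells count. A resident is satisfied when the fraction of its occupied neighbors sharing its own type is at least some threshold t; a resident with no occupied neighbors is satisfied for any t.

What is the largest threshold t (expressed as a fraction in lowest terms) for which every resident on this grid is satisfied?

0/1

(1,1)N 2/2
(1,2)N 2/3
(1,3)S 1/2
(1,4)S 2/2
(1,5)S 2/2
(2,1)N 2/3
(2,2)N 2/2
(2,5)S 2/2
(3,1)S 0/1
(3,4)N 1/2
(3,5)S 1/2
(4,4)N 1/1
The smallest same-type fraction is 0/1 at (3,1), which reduces to 0/1. Any threshold above that leaves this resident unsatisfied.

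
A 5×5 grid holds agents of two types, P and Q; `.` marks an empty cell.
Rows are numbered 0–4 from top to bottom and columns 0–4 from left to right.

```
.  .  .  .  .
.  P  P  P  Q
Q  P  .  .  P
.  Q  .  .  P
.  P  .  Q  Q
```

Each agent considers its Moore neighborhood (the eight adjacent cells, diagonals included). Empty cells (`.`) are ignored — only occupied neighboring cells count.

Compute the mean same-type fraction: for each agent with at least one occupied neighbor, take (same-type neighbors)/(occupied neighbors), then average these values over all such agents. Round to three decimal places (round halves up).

0.458

(1,1)P 2/3
(1,2)P 3/3
(1,3)P 2/3
(1,4)Q 0/2
(2,0)Q 1/3
(2,1)P 2/4
(2,4)P 2/3
(3,1)Q 1/3
(3,4)P 1/3
(4,1)P 0/1
(4,3)Q 1/2
(4,4)Q 1/2
Sum over 12 agents: 2/3 + 3/3 + 2/3 + 0/2 + 1/3 + 2/4 + 2/3 + 1/3 + 1/3 + 0/1 + 1/2 + 1/2 = 11/2; mean = 11/2 ÷ 12 = 11/24 = 0.458333… → 0.458.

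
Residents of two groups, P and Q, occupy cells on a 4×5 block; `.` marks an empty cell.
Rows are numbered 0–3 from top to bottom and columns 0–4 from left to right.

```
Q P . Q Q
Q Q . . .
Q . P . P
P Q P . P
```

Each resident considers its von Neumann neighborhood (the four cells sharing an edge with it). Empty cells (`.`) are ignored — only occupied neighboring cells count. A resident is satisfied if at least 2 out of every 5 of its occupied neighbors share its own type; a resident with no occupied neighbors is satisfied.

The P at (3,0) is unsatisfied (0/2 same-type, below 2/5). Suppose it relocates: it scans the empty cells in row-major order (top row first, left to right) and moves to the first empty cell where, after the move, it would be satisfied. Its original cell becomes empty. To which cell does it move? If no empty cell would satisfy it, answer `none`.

(0,2)

Vacating (3,0). Empty cells in order:
  (0,2): 1/2 same-type → satisfied — stop here.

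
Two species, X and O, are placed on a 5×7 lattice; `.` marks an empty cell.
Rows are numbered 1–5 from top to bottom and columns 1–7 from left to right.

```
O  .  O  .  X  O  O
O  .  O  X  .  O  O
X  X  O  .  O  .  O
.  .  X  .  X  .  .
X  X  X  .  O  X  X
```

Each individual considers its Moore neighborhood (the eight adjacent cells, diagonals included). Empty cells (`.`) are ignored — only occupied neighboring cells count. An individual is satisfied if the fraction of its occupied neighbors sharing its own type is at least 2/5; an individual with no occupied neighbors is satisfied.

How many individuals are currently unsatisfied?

Row 1: (1,1)O 1/1 ✓ · (1,3)O 1/2 ✓ · (1,5)X 1/3 ✗ · (1,6)O 3/4 ✓ · (1,7)O 3/3 ✓
Row 2: (2,1)O 1/3 ✗ · (2,3)O 2/4 ✓ · (2,4)X 1/5 ✗ · (2,6)O 5/6 ✓ · (2,7)O 4/4 ✓
Row 3: (3,1)X 1/2 ✓ · (3,2)X 2/5 ✓ · (3,3)O 1/4 ✗ · (3,5)O 1/3 ✗ · (3,7)O 2/2 ✓
Row 4: (4,3)X 3/4 ✓ · (4,5)X 1/3 ✗
Row 5: (5,1)X 1/1 ✓ · (5,2)X 3/3 ✓ · (5,3)X 2/2 ✓ · (5,5)O 0/2 ✗ · (5,6)X 2/3 ✓ · (5,7)X 1/1 ✓
Unsatisfied: (1,5), (2,1), (2,4), (3,3), (3,5), (4,5), (5,5) — 7 in total.

7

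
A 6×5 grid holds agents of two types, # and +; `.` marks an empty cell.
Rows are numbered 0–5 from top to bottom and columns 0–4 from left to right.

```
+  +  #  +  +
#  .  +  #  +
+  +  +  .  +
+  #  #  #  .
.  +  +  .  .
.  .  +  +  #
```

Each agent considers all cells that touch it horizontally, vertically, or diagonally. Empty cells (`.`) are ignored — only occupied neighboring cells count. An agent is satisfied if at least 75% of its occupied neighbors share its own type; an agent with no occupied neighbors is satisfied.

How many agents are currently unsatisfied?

Row 0: (0,0)+ 1/2 ✗ · (0,1)+ 2/4 ✗ · (0,2)# 1/4 ✗ · (0,3)+ 3/5 ✗ · (0,4)+ 2/3 ✗
Row 1: (1,0)# 0/4 ✗ · (1,2)+ 4/6 ✗ · (1,3)# 1/7 ✗ · (1,4)+ 3/4 ✓
Row 2: (2,0)+ 2/4 ✗ · (2,1)+ 4/7 ✗ · (2,2)+ 2/6 ✗ · (2,4)+ 1/3 ✗
Row 3: (3,0)+ 3/4 ✓ · (3,1)# 1/7 ✗ · (3,2)# 2/6 ✗ · (3,3)# 1/4 ✗
Row 4: (4,1)+ 3/5 ✗ · (4,2)+ 3/6 ✗
Row 5: (5,2)+ 3/3 ✓ · (5,3)+ 2/3 ✗ · (5,4)# 0/1 ✗
Unsatisfied: (0,0), (0,1), (0,2), (0,3), (0,4), (1,0), (1,2), (1,3), (2,0), (2,1), (2,2), (2,4), (3,1), (3,2), (3,3), (4,1), (4,2), (5,3), (5,4) — 19 in total.

19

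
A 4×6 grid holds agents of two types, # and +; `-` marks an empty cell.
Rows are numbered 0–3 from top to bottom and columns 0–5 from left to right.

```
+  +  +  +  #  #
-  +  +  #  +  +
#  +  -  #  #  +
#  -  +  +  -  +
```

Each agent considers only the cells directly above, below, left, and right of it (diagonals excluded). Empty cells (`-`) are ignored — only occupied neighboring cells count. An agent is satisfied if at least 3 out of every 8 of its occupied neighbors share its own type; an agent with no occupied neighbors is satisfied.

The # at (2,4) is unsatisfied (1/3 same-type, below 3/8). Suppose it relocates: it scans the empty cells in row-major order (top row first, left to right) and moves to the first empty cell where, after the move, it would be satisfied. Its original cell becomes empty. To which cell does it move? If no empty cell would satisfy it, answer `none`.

none

Vacating (2,4). Empty cells in order:
  (1,0): 1/3 same-type → still unsatisfied.
  (2,2): 1/4 same-type → still unsatisfied.
  (3,1): 1/3 same-type → still unsatisfied.
  (3,4): 0/2 same-type → still unsatisfied.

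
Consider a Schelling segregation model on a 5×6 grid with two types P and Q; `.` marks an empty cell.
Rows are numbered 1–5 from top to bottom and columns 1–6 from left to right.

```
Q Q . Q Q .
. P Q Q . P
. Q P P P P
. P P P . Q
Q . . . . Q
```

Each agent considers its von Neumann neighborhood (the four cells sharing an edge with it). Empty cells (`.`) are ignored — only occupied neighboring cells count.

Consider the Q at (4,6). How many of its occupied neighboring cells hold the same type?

1

Occupied neighbors of (4,6): (3,6)=P, (5,6)=Q.
Same type (Q): 1 of 2.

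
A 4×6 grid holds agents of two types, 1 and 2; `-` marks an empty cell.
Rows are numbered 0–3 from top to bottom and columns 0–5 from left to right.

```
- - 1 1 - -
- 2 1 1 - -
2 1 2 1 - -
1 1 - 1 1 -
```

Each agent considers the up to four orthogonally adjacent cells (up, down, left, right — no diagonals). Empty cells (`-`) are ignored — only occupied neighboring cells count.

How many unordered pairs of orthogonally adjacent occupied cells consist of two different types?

Scan each occupied cell's neighbors to the right and below so each pair is counted once.
From row 0: 0 unlike of 3 pairs (running 0/3).
From row 1: 3 unlike of 5 pairs (running 3/8).
From row 2: 4 unlike of 6 pairs (running 7/14).
From row 3: 0 unlike of 2 pairs (running 7/16).
Total adjacent occupied pairs: 16; unlike-type pairs: 7.

7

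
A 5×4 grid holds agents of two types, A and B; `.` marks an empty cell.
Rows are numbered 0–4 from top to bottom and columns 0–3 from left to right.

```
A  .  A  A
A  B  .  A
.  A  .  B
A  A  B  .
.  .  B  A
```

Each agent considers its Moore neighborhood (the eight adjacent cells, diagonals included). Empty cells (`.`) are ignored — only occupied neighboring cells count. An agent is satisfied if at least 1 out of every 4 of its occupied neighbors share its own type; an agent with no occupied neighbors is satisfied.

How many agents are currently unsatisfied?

2

(0,0)A 1/2 satisfied
(0,2)A 2/3 satisfied
(0,3)A 2/2 satisfied
(1,0)A 2/3 satisfied
(1,1)B 0/4 not
(1,3)A 2/3 satisfied
(2,1)A 3/5 satisfied
(2,3)B 1/2 satisfied
(3,0)A 2/2 satisfied
(3,1)A 2/4 satisfied
(3,2)B 2/5 satisfied
(4,2)B 1/3 satisfied
(4,3)A 0/2 not
Unsatisfied: (1,1), (4,3) — 2 in total.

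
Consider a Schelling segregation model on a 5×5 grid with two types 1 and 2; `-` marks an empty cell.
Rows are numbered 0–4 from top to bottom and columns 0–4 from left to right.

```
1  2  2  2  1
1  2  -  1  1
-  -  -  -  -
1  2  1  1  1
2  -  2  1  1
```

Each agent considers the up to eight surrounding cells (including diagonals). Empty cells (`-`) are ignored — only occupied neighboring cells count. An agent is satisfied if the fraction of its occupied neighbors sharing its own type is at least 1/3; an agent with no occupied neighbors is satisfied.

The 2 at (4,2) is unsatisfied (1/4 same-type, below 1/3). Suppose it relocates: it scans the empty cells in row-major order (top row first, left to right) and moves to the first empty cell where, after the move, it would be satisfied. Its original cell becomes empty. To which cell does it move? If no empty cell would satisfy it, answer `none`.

(1,2)

Vacating (4,2). Empty cells in order:
  (1,2): 4/5 same-type → satisfied — stop here.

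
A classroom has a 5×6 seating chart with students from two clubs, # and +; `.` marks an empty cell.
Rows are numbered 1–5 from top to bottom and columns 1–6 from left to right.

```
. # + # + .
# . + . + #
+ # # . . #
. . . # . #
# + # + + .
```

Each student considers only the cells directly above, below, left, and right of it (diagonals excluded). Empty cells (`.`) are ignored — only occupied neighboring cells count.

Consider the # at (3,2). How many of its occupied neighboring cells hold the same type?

Occupied neighbors of (3,2): (3,1)=+, (3,3)=#.
Same type (#): 1 of 2.

1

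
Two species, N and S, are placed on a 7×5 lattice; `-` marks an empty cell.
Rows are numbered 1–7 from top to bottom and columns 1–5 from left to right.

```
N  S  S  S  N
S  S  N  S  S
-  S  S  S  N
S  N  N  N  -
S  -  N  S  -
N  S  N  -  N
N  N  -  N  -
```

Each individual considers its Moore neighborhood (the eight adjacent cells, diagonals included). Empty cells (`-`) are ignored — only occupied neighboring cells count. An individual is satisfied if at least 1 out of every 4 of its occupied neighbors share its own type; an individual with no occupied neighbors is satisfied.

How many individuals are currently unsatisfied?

5

Row 1: (1,1)N 0/3 not · (1,2)S 3/5 satisfied · (1,3)S 4/5 satisfied · (1,4)S 3/5 satisfied · (1,5)N 0/3 not
Row 2: (2,1)S 3/4 satisfied · (2,2)S 5/7 satisfied · (2,3)N 0/8 not · (2,4)S 5/8 satisfied · (2,5)S 3/5 satisfied
Row 3: (3,2)S 4/7 satisfied · (3,3)S 4/8 satisfied · (3,4)S 3/7 satisfied · (3,5)N 1/4 satisfied
Row 4: (4,1)S 2/3 satisfied · (4,2)N 2/6 satisfied · (4,3)N 3/7 satisfied · (4,4)N 3/6 satisfied
Row 5: (5,1)S 2/4 satisfied · (5,3)N 4/6 satisfied · (5,4)S 0/5 not
Row 6: (6,1)N 2/4 satisfied · (6,2)S 1/6 not · (6,3)N 3/5 satisfied · (6,5)N 1/2 satisfied
Row 7: (7,1)N 2/3 satisfied · (7,2)N 3/4 satisfied · (7,4)N 2/2 satisfied
Unsatisfied: (1,1), (1,5), (2,3), (5,4), (6,2) — 5 in total.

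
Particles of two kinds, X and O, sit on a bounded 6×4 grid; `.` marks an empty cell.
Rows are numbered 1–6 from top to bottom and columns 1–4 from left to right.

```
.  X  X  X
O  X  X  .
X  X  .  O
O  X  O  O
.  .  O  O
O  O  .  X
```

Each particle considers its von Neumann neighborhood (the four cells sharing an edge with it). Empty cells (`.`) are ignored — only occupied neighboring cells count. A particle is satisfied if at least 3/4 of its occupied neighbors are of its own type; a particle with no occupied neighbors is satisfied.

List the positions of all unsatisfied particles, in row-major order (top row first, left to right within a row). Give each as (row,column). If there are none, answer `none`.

(1,2)X 2/2 ✓
(1,3)X 3/3 ✓
(1,4)X 1/1 ✓
(2,1)O 0/2 ✗
(2,2)X 3/4 ✓
(2,3)X 2/2 ✓
(3,1)X 1/3 ✗
(3,2)X 3/3 ✓
(3,4)O 1/1 ✓
(4,1)O 0/2 ✗
(4,2)X 1/3 ✗
(4,3)O 2/3 ✗
(4,4)O 3/3 ✓
(5,3)O 2/2 ✓
(5,4)O 2/3 ✗
(6,1)O 1/1 ✓
(6,2)O 1/1 ✓
(6,4)X 0/1 ✗

(2,1), (3,1), (4,1), (4,2), (4,3), (5,4), (6,4)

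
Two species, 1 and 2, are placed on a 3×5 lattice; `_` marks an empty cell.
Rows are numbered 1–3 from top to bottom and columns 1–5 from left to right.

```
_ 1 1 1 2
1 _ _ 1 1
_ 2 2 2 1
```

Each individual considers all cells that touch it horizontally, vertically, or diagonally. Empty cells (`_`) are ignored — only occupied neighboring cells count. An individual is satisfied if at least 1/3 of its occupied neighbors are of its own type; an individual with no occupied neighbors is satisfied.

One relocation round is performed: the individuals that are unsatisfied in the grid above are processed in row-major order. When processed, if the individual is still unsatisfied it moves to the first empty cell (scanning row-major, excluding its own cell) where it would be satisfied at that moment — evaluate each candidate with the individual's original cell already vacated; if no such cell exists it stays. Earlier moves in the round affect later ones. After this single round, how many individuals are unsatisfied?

Initially unsatisfied (in order): (1,5), (3,4).
  (1,5) → (2,2).
  (3,4) → (1,1).
Resulting grid:
2 1 1 1 _
1 2 _ 1 1
_ 2 2 _ 1
Unsatisfied now: (2,1).

1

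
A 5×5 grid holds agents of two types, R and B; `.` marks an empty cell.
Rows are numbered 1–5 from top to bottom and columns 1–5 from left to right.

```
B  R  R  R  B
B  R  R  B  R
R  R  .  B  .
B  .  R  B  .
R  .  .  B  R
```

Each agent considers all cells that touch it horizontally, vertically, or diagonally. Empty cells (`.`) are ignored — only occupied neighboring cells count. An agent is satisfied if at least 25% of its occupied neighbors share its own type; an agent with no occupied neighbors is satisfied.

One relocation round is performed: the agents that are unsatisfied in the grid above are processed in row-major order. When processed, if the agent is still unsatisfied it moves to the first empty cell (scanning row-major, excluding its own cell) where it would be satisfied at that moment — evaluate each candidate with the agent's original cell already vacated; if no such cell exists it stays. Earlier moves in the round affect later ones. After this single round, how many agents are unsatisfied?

3

Initially unsatisfied (in order): (2,1), (4,1), (5,1), (5,5).
  (2,1) → (3,3).
  (4,1) → (3,5).
  (5,1): now satisfied by earlier moves; stays.
  (5,5) → (2,1).
Resulting grid:
B R R R B
R R R B R
R R B B B
. . R B .
R . . B .
Unsatisfied now: (1,1), (2,5), (4,3).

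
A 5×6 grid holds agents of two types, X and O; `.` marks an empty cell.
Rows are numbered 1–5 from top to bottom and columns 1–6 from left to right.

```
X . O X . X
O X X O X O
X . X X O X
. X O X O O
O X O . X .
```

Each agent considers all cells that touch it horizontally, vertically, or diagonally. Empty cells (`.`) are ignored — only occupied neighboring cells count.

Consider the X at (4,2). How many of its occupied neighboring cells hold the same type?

Occupied neighbors of (4,2): (3,1)=X, (3,3)=X, (4,3)=O, (5,1)=O, (5,2)=X, (5,3)=O.
Same type (X): 3 of 6.

3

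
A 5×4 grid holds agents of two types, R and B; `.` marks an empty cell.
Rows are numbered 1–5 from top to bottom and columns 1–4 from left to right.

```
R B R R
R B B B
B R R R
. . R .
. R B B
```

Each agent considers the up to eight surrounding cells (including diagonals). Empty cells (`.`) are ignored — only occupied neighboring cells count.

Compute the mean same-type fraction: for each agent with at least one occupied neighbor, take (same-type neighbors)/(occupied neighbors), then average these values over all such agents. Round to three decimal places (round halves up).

0.403

Row 1: (1,1)R 1/3 · (1,2)B 2/5 · (1,3)R 1/5 · (1,4)R 1/3
Row 2: (2,1)R 2/5 · (2,2)B 3/8 · (2,3)B 3/8 · (2,4)B 1/5
Row 3: (3,1)B 1/3 · (3,2)R 3/6 · (3,3)R 3/6 · (3,4)R 2/4
Row 4: (4,3)R 4/6
Row 5: (5,2)R 1/2 · (5,3)B 1/3 · (5,4)B 1/2
Sum over 16 agents: 1/3 + 2/5 + 1/5 + 1/3 + 2/5 + 3/8 + 3/8 + 1/5 + 1/3 + 3/6 + 3/6 + 2/4 + 4/6 + 1/2 + 1/3 + 1/2 = 129/20; mean = 129/20 ÷ 16 = 129/320 = 0.403125 → 0.403.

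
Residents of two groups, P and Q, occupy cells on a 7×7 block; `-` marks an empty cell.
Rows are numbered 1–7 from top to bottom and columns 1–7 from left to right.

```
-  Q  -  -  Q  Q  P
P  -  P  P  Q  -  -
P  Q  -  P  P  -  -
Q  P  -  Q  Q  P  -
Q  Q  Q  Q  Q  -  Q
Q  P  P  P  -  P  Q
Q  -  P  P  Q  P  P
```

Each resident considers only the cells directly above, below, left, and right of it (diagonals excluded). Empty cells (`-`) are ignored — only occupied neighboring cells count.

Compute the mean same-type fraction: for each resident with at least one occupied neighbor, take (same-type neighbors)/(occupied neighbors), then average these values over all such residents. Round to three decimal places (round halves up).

(1,2)Q — no occupied neighbors
(1,5)Q 2/2
(1,6)Q 1/2
(1,7)P 0/1
(2,1)P 1/1
(2,3)P 1/1
(2,4)P 2/3
(2,5)Q 1/3
(3,1)P 1/3
(3,2)Q 0/2
(3,4)P 2/3
(3,5)P 1/3
(4,1)Q 1/3
(4,2)P 0/3
(4,4)Q 2/3
(4,5)Q 2/4
(4,6)P 0/1
(5,1)Q 3/3
(5,2)Q 2/4
(5,3)Q 2/3
(5,4)Q 3/4
(5,5)Q 2/2
(5,7)Q 1/1
(6,1)Q 2/3
(6,2)P 1/3
(6,3)P 3/4
(6,4)P 2/3
(6,6)P 1/2
(6,7)Q 1/3
(7,1)Q 1/1
(7,3)P 2/2
(7,4)P 2/3
(7,5)Q 0/2
(7,6)P 2/3
(7,7)P 1/2
Sum over 34 residents: 2/2 + 1/2 + 0/1 + 1/1 + 1/1 + 2/3 + 1/3 + 1/3 + 0/2 + 2/3 + 1/3 + 1/3 + 0/3 + 2/3 + 2/4 + 0/1 + 3/3 + 2/4 + 2/3 + 3/4 + 2/2 + 1/1 + 2/3 + 1/3 + 3/4 + 2/3 + 1/2 + 1/3 + 1/1 + 2/2 + 2/3 + 0/2 + 2/3 + 1/2 = 58/3; mean = 58/3 ÷ 34 = 29/51 = 0.568627… → 0.569.

0.569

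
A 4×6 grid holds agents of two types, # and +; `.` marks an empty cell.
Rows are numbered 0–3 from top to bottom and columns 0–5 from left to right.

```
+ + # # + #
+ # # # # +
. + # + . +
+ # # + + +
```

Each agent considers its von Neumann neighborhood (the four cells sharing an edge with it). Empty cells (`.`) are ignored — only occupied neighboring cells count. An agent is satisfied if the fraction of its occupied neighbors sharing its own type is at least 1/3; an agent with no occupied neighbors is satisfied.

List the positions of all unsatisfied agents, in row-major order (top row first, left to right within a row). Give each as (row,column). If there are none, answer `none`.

(0,4), (0,5), (1,1), (2,1), (3,0)

Row 0: (0,0)+ 2/2 satisfied · (0,1)+ 1/3 satisfied · (0,2)# 2/3 satisfied · (0,3)# 2/3 satisfied · (0,4)+ 0/3 not · (0,5)# 0/2 not
Row 1: (1,0)+ 1/2 satisfied · (1,1)# 1/4 not · (1,2)# 4/4 satisfied · (1,3)# 3/4 satisfied · (1,4)# 1/3 satisfied · (1,5)+ 1/3 satisfied
Row 2: (2,1)+ 0/3 not · (2,2)# 2/4 satisfied · (2,3)+ 1/3 satisfied · (2,5)+ 2/2 satisfied
Row 3: (3,0)+ 0/1 not · (3,1)# 1/3 satisfied · (3,2)# 2/3 satisfied · (3,3)+ 2/3 satisfied · (3,4)+ 2/2 satisfied · (3,5)+ 2/2 satisfied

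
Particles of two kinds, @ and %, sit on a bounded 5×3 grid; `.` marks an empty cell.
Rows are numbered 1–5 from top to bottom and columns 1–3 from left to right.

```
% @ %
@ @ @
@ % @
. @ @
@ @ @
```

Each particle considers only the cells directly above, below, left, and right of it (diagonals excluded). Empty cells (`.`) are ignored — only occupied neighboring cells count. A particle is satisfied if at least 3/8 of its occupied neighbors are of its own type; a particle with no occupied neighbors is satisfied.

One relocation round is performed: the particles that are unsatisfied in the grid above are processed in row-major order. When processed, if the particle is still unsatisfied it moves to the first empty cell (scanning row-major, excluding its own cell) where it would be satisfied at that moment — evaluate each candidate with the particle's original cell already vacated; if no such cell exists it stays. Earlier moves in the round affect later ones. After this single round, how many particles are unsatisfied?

0

Initially unsatisfied (in order): (1,1), (1,2), (1,3), (3,2).
  (1,1): no empty cell satisfies it; stays.
  (1,2) → (4,1).
  (1,3) → (1,2).
  (3,2) → (1,3).
Resulting grid:
% % %
@ @ @
@ . @
@ @ @
@ @ @
All satisfied now.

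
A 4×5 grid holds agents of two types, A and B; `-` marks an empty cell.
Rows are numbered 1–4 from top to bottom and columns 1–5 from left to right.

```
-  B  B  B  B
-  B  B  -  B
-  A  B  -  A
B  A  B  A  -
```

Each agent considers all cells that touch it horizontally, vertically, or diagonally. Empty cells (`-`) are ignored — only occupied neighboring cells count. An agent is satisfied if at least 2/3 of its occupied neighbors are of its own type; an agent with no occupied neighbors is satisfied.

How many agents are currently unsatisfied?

(1,2)B 3/3 ✓
(1,3)B 4/4 ✓
(1,4)B 4/4 ✓
(1,5)B 2/2 ✓
(2,2)B 4/5 ✓
(2,3)B 5/6 ✓
(2,5)B 2/3 ✓
(3,2)A 1/6 ✗
(3,3)B 3/6 ✗
(3,5)A 1/2 ✗
(4,1)B 0/2 ✗
(4,2)A 1/4 ✗
(4,3)B 1/4 ✗
(4,4)A 1/3 ✗
Unsatisfied: (3,2), (3,3), (3,5), (4,1), (4,2), (4,3), (4,4) — 7 in total.

7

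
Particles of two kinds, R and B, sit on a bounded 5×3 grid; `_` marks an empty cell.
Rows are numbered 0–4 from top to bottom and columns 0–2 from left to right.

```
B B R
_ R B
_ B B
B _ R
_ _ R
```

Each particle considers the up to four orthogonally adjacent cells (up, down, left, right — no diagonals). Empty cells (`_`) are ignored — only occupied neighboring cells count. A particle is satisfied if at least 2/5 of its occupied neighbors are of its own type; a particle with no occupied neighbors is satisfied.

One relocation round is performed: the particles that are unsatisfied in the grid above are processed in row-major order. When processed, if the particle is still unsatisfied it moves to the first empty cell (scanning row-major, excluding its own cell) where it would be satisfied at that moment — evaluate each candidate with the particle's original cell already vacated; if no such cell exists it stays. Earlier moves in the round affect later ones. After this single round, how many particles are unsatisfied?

0

Initially unsatisfied (in order): (0,1), (0,2), (1,1), (1,2).
  (0,1) → (1,0).
  (0,2) → (0,1).
  (1,1) → (0,2).
  (1,2): now satisfied by earlier moves; stays.
Resulting grid:
B R R
B _ B
_ B B
B _ R
_ _ R
All satisfied now.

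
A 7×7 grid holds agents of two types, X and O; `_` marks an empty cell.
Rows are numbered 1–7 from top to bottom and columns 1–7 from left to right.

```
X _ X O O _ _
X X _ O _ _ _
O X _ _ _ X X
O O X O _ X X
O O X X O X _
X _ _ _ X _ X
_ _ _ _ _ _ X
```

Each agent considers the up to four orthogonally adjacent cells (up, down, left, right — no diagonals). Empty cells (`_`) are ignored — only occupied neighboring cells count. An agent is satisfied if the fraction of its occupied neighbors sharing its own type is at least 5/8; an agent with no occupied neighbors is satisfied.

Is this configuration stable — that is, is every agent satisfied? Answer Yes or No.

Row 1: (1,1)X 1/1 satisfied · (1,3)X 0/1 not · (1,4)O 2/3 satisfied · (1,5)O 1/1 satisfied
Row 2: (2,1)X 2/3 satisfied · (2,2)X 2/2 satisfied · (2,4)O 1/1 satisfied
Row 3: (3,1)O 1/3 not · (3,2)X 1/3 not · (3,6)X 2/2 satisfied · (3,7)X 2/2 satisfied
Row 4: (4,1)O 3/3 satisfied · (4,2)O 2/4 not · (4,3)X 1/3 not · (4,4)O 0/2 not · (4,6)X 3/3 satisfied · (4,7)X 2/2 satisfied
Row 5: (5,1)O 2/3 satisfied · (5,2)O 2/3 satisfied · (5,3)X 2/3 satisfied · (5,4)X 1/3 not · (5,5)O 0/3 not · (5,6)X 1/2 not
Row 6: (6,1)X 0/1 not · (6,5)X 0/1 not · (6,7)X 1/1 satisfied
Row 7: (7,7)X 1/1 satisfied
For instance (1,3) has only 0/1 same-type neighbors, below 5/8.

No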